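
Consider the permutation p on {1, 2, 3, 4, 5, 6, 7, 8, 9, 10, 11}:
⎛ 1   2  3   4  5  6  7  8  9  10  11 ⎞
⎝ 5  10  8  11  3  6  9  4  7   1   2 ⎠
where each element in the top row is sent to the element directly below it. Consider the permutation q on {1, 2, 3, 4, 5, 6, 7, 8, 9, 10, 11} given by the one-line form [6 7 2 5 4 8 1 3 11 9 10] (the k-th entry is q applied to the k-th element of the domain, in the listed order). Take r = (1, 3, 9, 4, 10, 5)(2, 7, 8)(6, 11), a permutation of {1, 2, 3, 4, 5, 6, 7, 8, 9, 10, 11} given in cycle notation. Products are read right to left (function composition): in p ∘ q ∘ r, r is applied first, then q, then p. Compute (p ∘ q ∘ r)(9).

3

(p ∘ q ∘ r)(9) = p(q(r(9))). r(9) = 4, then q(4) = 5, then p(5) = 3, so the result is 3.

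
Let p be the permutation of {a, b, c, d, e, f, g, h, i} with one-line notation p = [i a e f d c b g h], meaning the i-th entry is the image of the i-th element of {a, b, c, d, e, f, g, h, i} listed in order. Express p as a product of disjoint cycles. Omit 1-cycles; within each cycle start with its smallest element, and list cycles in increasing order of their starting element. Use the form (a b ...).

(a i h g b)(c e d f)

Start at a and follow images: a → i → h → g → b → a, giving the cycle (a i h g b).
Continuing from each remaining unvisited element yields (a i h g b)(c e d f).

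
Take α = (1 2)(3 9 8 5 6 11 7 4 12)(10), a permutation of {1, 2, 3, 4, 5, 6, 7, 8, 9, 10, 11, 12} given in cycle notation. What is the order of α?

18

The cycle type of α is (9, 2, 1).
Since disjoint cycles commute, ord(α) = lcm(9, 2) = 18.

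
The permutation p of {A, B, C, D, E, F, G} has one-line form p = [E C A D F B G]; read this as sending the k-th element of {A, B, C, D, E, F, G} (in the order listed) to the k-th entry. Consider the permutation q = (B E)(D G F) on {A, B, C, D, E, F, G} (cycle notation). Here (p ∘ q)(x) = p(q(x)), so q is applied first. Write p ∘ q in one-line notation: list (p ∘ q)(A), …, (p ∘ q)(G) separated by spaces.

E F A G C D B

(p ∘ q)(x) = p(q(x)). Computing each image: p(q(A)) = p(A) = E, p(q(B)) = p(E) = F, p(q(C)) = p(C) = A, p(q(D)) = p(G) = G, p(q(E)) = p(B) = C, p(q(F)) = p(D) = D, p(q(G)) = p(F) = B.
Hence p ∘ q = [E F A G C D B].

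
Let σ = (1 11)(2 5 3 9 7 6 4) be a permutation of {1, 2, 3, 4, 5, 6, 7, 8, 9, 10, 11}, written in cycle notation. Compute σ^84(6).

6 lies in the 7-cycle (2 5 3 9 7 6 4).
On a 7-cycle, σ^7 is the identity, so σ^84 = σ^0 there (84 ≡ 0 mod 7).
So σ^84(6) = 6.

6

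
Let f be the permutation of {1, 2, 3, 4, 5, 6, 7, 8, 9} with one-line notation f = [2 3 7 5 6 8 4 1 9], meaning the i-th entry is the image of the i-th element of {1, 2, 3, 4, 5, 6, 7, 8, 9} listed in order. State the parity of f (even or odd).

odd

In disjoint-cycle form the cycle lengths are 8, 1.
A cycle of length ℓ contributes ℓ−1 transpositions, so f is a product of 7 transpositions — odd.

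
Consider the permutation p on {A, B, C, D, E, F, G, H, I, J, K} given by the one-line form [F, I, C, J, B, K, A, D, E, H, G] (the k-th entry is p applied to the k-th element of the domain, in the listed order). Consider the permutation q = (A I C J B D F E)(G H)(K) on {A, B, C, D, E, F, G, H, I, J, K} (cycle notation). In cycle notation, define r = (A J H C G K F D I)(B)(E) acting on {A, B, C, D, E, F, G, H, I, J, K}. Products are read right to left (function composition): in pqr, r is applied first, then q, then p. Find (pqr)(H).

H

Chase H: r(H) = C; q(C) = J; p(J) = H. Hence (pqr)(H) = H.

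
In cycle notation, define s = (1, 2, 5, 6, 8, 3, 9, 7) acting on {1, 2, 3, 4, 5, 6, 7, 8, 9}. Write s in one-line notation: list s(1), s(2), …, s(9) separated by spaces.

2 5 9 4 6 8 1 3 7

Image by image: 1↦2, 2↦5, 3↦9, 4↦4, 5↦6, 6↦8, 7↦1, 8↦3, 9↦7.
Listing these in domain order gives 2 5 9 4 6 8 1 3 7.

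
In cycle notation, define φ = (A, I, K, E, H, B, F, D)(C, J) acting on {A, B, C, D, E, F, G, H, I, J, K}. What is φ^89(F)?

F lies in the 8-cycle (A, I, K, E, H, B, F, D).
Since the cycle has length 8, φ^89 acts on it the same as φ^1 (89 mod 8 = 1).
Stepping 1 place around the cycle: F → D.

D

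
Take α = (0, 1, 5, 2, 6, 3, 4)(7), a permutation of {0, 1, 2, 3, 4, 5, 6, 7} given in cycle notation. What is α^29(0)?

1

0 lies in the 7-cycle (0, 1, 5, 2, 6, 3, 4).
Powers repeat with period 7 on this cycle, and 29 mod 7 = 1, so α^29(0) = α^1(0).
Stepping 1 place around the cycle: 0 → 1.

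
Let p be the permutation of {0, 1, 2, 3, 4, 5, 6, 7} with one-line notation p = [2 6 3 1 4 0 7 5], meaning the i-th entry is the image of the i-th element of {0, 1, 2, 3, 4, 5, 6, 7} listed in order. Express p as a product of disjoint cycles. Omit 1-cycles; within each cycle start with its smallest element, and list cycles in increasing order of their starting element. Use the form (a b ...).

Iterating p from 0 gives 0 → 2 → 3 → 1 → 6 → 7 → 5 → 0; that is the 7-cycle (0 2 3 1 6 7 5).
Repeating from the next unused element and collecting all non-trivial cycles gives (0 2 3 1 6 7 5).

(0 2 3 1 6 7 5)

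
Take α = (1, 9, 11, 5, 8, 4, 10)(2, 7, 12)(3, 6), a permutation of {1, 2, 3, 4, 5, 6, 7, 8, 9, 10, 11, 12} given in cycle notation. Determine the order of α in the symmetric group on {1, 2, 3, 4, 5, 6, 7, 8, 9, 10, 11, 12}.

The cycle type of α is (7, 3, 2).
The order is lcm(7, 3, 2) = 42.

42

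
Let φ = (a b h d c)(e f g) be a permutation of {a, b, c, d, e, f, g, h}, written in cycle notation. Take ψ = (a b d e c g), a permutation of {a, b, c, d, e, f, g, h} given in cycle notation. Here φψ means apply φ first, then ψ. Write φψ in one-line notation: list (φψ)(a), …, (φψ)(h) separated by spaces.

(φψ)(x) = ψ(φ(x)). Computing each image: ψ(φ(a)) = ψ(b) = d, ψ(φ(b)) = ψ(h) = h, ψ(φ(c)) = ψ(a) = b, ψ(φ(d)) = ψ(c) = g, ψ(φ(e)) = ψ(f) = f, ψ(φ(f)) = ψ(g) = a, ψ(φ(g)) = ψ(e) = c, ψ(φ(h)) = ψ(d) = e.
Hence φψ = [d h b g f a c e].

d h b g f a c e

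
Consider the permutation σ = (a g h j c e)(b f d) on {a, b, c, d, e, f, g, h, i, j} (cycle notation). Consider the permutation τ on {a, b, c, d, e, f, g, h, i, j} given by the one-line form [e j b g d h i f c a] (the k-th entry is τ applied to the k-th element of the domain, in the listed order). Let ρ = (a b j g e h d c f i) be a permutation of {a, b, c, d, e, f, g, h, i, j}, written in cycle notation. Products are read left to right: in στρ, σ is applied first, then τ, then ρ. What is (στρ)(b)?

Chase b: σ(b) = f; τ(f) = h; ρ(h) = d. Hence (στρ)(b) = d.

d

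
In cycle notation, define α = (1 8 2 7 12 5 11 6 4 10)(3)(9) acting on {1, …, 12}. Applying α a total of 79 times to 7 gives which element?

7 lies in the 10-cycle (1 8 2 7 12 5 11 6 4 10).
On a 10-cycle, α^10 is the identity, so α^79 = α^9 there (79 ≡ 9 mod 10).
Advancing 9 steps from 7: 7 → 12 → 5 → 11 → 6 → 4 → 10 → 1 → 8 → 2.

2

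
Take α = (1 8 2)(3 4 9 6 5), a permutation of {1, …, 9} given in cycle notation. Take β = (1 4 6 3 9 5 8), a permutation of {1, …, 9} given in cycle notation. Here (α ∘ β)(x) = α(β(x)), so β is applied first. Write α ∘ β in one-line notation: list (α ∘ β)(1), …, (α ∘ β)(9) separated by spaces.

For each element, apply β then α: 1 → 4 → 9; 2 → 2 → 1; 3 → 9 → 6; 4 → 6 → 5; 5 → 8 → 2; 6 → 3 → 4; 7 → 7 → 7; 8 → 1 → 8; 9 → 5 → 3.
Collecting the images, α ∘ β = [9 1 6 5 2 4 7 8 3].

9 1 6 5 2 4 7 8 3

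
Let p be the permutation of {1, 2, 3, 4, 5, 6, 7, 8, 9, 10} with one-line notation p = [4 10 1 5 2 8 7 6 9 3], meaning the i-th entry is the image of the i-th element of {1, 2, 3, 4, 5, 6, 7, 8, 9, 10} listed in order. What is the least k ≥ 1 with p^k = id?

The disjoint-cycle form of p has cycle lengths 6, 2, 1, 1.
Since disjoint cycles commute, ord(p) = lcm(6, 2) = 6.

6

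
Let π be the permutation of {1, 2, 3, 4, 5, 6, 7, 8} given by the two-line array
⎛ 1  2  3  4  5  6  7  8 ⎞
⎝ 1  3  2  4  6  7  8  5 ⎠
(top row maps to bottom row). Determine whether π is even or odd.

In disjoint-cycle form the cycle lengths are 4, 2, 1, 1.
A cycle is odd iff its length is even; π has 2 even-length cycles, so sgn(π) = (−1)^2 and π is even.

even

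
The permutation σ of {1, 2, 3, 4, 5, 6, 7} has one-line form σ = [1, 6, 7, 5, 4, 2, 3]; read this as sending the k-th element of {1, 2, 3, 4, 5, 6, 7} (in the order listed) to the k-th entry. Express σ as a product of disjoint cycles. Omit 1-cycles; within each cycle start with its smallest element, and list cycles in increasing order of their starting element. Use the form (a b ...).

(2 6)(3 7)(4 5)

From 2: 2 → 6 → 2, closing the cycle (2 6).
Repeating from the next unused element and collecting all non-trivial cycles gives (2 6)(3 7)(4 5).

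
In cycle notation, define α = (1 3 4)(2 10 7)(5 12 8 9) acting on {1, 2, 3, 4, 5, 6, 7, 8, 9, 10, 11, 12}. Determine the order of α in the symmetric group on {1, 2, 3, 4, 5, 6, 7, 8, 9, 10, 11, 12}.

The cycle type of α is (4, 3, 3, 1, 1).
The order of α is the least common multiple of its cycle lengths: lcm(4, 3, 3) = 12.

12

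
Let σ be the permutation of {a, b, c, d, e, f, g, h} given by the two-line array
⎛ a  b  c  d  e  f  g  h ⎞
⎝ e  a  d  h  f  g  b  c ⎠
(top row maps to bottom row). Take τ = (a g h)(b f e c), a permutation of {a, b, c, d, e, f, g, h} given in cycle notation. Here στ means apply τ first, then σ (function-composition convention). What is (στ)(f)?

(στ)(f) = σ(τ(f)). τ(f) = e, then σ(e) = f. So (στ)(f) = f.

f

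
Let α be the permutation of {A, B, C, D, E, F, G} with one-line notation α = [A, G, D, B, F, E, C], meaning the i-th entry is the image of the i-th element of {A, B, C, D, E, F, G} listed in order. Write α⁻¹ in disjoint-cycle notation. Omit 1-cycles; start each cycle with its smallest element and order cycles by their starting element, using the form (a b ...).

(B D C G)(E F)

First write α in disjoint cycles: (B G C D)(E F).
Reversing each cycle (and rotating so the smallest element leads) gives α⁻¹ = (B D C G)(E F).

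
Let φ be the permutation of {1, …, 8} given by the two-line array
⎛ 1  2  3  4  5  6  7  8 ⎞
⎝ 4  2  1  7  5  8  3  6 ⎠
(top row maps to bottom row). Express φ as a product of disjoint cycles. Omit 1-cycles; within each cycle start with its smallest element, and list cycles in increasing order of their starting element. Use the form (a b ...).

Iterating φ from 1 gives 1 → 4 → 7 → 3 → 1; that is the 4-cycle (1 4 7 3).
Continuing from each remaining unvisited element yields (1 4 7 3)(6 8).

(1 4 7 3)(6 8)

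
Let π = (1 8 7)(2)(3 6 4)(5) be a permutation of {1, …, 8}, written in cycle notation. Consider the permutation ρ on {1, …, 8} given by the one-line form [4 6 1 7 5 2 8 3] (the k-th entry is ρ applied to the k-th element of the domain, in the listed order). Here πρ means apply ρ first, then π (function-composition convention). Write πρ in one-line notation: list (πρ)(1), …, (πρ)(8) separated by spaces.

3 4 8 1 5 2 7 6

Chase each element through ρ then π: 1 → 4 → 3; 2 → 6 → 4; 3 → 1 → 8; 4 → 7 → 1; 5 → 5 → 5; 6 → 2 → 2; 7 → 8 → 7; 8 → 3 → 6.
Collecting the images, πρ = [3 4 8 1 5 2 7 6].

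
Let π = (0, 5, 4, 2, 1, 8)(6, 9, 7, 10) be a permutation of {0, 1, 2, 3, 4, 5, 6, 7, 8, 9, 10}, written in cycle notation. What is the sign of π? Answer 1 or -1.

1

The cycle lengths are 6, 4, 1.
A cycle of length ℓ contributes ℓ−1 transpositions, so π is a product of 5 + 3 = 8 transpositions — even.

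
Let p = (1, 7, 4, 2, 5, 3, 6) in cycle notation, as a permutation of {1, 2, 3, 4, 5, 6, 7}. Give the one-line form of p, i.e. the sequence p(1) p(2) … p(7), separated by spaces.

Image by image: 1→7, 2→5, 3→6, 4→2, 5→3, 6→1, 7→4.
Listing these in domain order gives 7 5 6 2 3 1 4.

7 5 6 2 3 1 4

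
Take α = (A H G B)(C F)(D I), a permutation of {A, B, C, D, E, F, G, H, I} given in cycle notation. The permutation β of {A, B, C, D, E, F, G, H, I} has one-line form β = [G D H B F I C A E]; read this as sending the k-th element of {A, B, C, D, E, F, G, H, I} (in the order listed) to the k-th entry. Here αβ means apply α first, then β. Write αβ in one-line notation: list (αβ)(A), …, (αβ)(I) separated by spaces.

(αβ)(x) = β(α(x)). Computing each image: β(α(A)) = β(H) = A, β(α(B)) = β(A) = G, β(α(C)) = β(F) = I, β(α(D)) = β(I) = E, β(α(E)) = β(E) = F, β(α(F)) = β(C) = H, β(α(G)) = β(B) = D, β(α(H)) = β(G) = C, β(α(I)) = β(D) = B.
Hence αβ = [A G I E F H D C B].

A G I E F H D C B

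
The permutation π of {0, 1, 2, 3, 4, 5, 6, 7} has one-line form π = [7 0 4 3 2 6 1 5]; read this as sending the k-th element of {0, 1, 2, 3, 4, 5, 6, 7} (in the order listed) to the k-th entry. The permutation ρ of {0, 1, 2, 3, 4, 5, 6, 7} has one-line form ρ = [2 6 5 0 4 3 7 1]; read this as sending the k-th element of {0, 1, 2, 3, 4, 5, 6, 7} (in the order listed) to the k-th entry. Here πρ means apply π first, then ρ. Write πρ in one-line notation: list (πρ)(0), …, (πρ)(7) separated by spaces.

1 2 4 0 5 7 6 3

(πρ)(x) = ρ(π(x)). Computing each image: ρ(π(0)) = ρ(7) = 1, ρ(π(1)) = ρ(0) = 2, ρ(π(2)) = ρ(4) = 4, ρ(π(3)) = ρ(3) = 0, ρ(π(4)) = ρ(2) = 5, ρ(π(5)) = ρ(6) = 7, ρ(π(6)) = ρ(1) = 6, ρ(π(7)) = ρ(5) = 3.
Hence πρ = [1 2 4 0 5 7 6 3].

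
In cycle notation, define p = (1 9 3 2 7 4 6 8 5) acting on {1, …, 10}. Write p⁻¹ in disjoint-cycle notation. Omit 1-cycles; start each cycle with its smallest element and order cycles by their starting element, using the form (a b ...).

If p sends a → b within a cycle, p⁻¹ sends b → a; equivalently, reverse each cycle.
Reversing each cycle of p and rotating so the smallest element leads gives (1 5 8 6 4 7 2 3 9).

(1 5 8 6 4 7 2 3 9)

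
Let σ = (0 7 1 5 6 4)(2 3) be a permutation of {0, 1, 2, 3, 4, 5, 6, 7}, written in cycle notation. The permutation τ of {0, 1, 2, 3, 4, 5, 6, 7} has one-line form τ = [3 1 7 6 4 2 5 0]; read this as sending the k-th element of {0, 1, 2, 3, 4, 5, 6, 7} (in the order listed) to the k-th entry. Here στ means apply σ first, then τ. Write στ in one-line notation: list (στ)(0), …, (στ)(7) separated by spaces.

Chase each element through σ then τ: 0 → 7 → 0; 1 → 5 → 2; 2 → 3 → 6; 3 → 2 → 7; 4 → 0 → 3; 5 → 6 → 5; 6 → 4 → 4; 7 → 1 → 1.
So στ in one-line form is 0 2 6 7 3 5 4 1.

0 2 6 7 3 5 4 1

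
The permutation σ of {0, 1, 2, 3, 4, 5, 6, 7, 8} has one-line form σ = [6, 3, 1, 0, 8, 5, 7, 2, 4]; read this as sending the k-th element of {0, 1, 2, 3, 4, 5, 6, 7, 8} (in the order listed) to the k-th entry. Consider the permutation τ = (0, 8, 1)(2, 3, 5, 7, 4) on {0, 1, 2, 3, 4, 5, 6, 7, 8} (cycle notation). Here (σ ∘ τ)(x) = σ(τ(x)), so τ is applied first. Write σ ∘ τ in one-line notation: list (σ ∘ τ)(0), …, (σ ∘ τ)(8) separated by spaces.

4 6 0 5 1 2 7 8 3

Chase each element through τ then σ: 0 → 8 → 4; 1 → 0 → 6; 2 → 3 → 0; 3 → 5 → 5; 4 → 2 → 1; 5 → 7 → 2; 6 → 6 → 7; 7 → 4 → 8; 8 → 1 → 3.
So σ ∘ τ in one-line form is 4 6 0 5 1 2 7 8 3.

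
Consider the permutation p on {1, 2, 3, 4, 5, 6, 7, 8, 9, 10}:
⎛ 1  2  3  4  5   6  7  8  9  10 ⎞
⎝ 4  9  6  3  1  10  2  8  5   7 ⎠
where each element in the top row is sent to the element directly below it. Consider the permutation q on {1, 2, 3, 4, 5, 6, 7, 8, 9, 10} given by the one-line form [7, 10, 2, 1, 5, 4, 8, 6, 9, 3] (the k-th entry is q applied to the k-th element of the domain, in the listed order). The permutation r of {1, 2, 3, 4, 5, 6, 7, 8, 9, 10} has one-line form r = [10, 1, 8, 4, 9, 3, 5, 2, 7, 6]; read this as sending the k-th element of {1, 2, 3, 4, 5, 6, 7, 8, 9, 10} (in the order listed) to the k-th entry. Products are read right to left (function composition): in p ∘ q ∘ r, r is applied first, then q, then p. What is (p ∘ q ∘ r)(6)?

9

(p ∘ q ∘ r)(6) = p(q(r(6))). r(6) = 3, then q(3) = 2, then p(2) = 9, so the result is 9.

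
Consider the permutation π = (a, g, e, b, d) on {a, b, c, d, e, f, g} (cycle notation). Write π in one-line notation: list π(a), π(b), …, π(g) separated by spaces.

Each element maps to the next entry in its cycle (wrapping to the front): a↦g, b↦d, c↦c, d↦a, e↦b, f↦f, g↦e.
Listing these in domain order gives g d c a b f e.

g d c a b f e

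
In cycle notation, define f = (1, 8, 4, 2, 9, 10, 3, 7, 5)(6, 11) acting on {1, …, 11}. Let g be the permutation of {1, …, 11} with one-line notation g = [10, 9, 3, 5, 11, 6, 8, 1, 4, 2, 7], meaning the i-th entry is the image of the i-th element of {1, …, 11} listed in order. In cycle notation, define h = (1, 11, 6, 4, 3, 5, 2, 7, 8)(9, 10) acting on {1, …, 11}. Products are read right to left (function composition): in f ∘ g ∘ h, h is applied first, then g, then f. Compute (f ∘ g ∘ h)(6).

1

Chase 6: h(6) = 4; g(4) = 5; f(5) = 1. Hence (f ∘ g ∘ h)(6) = 1.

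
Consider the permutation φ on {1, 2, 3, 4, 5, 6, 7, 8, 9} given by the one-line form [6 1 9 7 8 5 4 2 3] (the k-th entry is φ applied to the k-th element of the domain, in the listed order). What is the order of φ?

10

Writing φ as disjoint cycles, the cycle lengths are 5, 2, 2.
Since disjoint cycles commute, ord(φ) = lcm(5, 2, 2) = 10.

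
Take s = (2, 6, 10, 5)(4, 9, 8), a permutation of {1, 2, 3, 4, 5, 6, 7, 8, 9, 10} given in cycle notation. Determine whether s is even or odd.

odd

The cycle lengths are 4, 3, 1, 1, 1.
A cycle of length ℓ contributes ℓ−1 transpositions, so s is a product of 3 + 2 = 5 transpositions — odd.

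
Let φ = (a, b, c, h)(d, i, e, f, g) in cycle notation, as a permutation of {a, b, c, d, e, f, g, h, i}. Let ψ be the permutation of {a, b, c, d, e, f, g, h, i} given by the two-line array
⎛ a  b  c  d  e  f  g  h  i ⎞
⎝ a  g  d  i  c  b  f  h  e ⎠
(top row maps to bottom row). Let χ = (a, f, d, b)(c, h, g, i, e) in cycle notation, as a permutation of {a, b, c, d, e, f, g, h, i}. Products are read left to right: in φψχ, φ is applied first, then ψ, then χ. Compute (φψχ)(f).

d

Chase f: φ(f) = g; ψ(g) = f; χ(f) = d. Hence (φψχ)(f) = d.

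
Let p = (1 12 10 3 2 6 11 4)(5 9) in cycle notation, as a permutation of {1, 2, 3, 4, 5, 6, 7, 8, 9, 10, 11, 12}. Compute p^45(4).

4 lies in the 8-cycle (1 12 10 3 2 6 11 4).
On an 8-cycle, p^8 is the identity, so p^45 = p^5 there (45 ≡ 5 mod 8).
Stepping 5 places around the cycle: 4 → 1 → 12 → 10 → 3 → 2.

2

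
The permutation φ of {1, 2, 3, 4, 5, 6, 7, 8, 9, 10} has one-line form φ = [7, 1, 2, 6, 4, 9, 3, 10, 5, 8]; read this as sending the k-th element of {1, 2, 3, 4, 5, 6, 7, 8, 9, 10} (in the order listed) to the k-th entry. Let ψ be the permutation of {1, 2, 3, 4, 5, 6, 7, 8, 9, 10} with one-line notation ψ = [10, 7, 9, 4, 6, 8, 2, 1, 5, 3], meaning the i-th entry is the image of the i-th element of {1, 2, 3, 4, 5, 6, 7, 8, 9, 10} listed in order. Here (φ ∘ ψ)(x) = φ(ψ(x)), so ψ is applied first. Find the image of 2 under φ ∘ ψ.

3

(φ ∘ ψ)(2) = φ(ψ(2)). ψ(2) = 7, then φ(7) = 3. So (φ ∘ ψ)(2) = 3.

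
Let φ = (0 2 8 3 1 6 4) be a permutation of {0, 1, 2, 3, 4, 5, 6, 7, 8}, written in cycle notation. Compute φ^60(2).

2 lies in the 7-cycle (0 2 8 3 1 6 4).
Powers repeat with period 7 on this cycle, and 60 mod 7 = 4, so φ^60(2) = φ^4(2).
Advancing 4 steps from 2: 2 → 8 → 3 → 1 → 6.

6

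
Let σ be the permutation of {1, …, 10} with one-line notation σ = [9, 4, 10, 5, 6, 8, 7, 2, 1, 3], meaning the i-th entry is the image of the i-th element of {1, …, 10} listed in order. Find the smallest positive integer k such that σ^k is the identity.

Writing σ as disjoint cycles, the cycle lengths are 5, 2, 2, 1.
The order is lcm(5, 2, 2) = 10.

10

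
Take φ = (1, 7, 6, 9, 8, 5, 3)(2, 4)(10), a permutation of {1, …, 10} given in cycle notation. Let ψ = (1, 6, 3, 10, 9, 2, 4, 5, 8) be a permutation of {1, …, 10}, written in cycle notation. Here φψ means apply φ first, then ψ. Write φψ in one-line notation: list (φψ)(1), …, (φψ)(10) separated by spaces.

7 5 6 4 10 2 3 8 1 9

For each element, apply φ then ψ: 1 → 7 → 7; 2 → 4 → 5; 3 → 1 → 6; 4 → 2 → 4; 5 → 3 → 10; 6 → 9 → 2; 7 → 6 → 3; 8 → 5 → 8; 9 → 8 → 1; 10 → 10 → 9.
Collecting the images, φψ = [7 5 6 4 10 2 3 8 1 9].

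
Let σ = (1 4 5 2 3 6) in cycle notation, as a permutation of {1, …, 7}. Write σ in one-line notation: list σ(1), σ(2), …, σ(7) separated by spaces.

Image by image: 1→4, 2→3, 3→6, 4→5, 5→2, 6→1, 7→7.
So the one-line form is 4 3 6 5 2 1 7.

4 3 6 5 2 1 7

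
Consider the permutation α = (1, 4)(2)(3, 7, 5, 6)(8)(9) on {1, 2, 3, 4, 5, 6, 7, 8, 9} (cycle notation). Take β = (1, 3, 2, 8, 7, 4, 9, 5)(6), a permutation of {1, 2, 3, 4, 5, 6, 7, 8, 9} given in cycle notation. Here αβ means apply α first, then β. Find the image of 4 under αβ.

First apply α: α(4) = 1, then β(1) = 3. Thus (αβ)(4) = 3.

3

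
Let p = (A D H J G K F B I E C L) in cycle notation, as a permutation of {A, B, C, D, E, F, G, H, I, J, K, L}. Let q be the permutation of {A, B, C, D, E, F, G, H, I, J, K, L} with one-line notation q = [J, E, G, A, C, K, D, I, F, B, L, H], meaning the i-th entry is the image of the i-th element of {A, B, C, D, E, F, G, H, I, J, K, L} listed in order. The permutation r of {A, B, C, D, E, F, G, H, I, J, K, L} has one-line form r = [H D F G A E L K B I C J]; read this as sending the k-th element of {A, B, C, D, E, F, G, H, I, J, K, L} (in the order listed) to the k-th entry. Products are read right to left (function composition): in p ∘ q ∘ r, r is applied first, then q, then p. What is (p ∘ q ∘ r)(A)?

E

Chase A: r(A) = H; q(H) = I; p(I) = E. Hence (p ∘ q ∘ r)(A) = E.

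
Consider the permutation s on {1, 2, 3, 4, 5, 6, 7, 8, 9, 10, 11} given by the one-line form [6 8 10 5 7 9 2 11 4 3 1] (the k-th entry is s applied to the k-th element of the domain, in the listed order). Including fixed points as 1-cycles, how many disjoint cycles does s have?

The cycle decomposition is (1 6 9 4 5 7 2 8 11)(3 10), which has 2 cycles (counting 1-cycles).

2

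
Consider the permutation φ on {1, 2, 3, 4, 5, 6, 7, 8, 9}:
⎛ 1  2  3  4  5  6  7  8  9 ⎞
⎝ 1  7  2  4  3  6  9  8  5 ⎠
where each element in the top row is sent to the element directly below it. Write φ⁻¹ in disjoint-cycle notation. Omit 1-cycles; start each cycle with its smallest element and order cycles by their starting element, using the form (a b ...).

(2 3 5 9 7)

The cycle decomposition of φ is (2 7 9 5 3).
The inverse reverses every cycle; in canonical form, φ⁻¹ = (2 3 5 9 7).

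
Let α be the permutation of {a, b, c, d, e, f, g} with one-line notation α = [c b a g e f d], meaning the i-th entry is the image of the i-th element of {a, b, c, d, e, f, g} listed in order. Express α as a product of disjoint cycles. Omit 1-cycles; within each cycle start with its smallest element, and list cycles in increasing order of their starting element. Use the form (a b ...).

(a c)(d g)

Iterating α from a gives a → c → a; that is the 2-cycle (a c).
Continuing from each remaining unvisited element yields (a c)(d g).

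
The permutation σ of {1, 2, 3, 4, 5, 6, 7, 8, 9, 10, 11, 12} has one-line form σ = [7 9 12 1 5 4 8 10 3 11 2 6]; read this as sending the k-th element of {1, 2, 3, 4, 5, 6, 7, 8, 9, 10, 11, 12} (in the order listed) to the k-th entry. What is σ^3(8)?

2

Tracing 8 → 10 → … returns to 8 after 11 steps, so 8 lies in an 11-cycle (1, 7, 8, 10, 11, 2, 9, 3, 12, 6, 4).
Stepping 3 places around the cycle: 8 → 10 → 11 → 2.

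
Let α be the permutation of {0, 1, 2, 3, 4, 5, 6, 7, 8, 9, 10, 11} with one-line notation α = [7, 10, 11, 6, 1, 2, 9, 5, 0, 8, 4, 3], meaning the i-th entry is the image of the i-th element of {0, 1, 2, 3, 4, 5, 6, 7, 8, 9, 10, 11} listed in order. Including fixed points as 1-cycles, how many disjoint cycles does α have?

The cycle decomposition is (0, 7, 5, 2, 11, 3, 6, 9, 8)(1, 10, 4), which has 2 cycles (counting 1-cycles).

2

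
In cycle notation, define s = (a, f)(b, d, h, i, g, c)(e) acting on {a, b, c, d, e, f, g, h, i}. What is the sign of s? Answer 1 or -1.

The cycle lengths are 6, 2, 1.
A cycle is odd iff its length is even; s has 2 even-length cycles, so sgn(s) = (−1)^2 and s is even.

1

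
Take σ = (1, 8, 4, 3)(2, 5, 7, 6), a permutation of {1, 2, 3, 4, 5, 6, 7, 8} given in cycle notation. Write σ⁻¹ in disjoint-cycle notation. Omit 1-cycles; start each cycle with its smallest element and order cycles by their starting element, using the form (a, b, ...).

The inverse reverses each cycle.
After reversing and putting each cycle's least element first, σ⁻¹ = (1, 3, 4, 8)(2, 6, 7, 5).

(1, 3, 4, 8)(2, 6, 7, 5)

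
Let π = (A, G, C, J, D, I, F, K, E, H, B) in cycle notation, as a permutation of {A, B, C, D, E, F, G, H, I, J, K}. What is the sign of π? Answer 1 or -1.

The cycle lengths are 11.
A cycle of length ℓ contributes ℓ−1 transpositions, so π is a product of 10 transpositions — even.

1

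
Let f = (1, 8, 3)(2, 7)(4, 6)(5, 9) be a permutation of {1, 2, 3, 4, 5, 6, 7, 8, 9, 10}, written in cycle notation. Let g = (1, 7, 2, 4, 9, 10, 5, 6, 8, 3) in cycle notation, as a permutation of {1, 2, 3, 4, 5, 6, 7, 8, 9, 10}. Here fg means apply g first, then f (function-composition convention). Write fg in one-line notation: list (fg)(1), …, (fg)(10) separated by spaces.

For each element, apply g then f: 1 → 7 → 2; 2 → 4 → 6; 3 → 1 → 8; 4 → 9 → 5; 5 → 6 → 4; 6 → 8 → 3; 7 → 2 → 7; 8 → 3 → 1; 9 → 10 → 10; 10 → 5 → 9.
Collecting the images, fg = [2 6 8 5 4 3 7 1 10 9].

2 6 8 5 4 3 7 1 10 9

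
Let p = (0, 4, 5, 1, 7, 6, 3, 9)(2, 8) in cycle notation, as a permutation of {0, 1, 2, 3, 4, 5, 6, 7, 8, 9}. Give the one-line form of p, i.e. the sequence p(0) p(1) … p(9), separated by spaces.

Reading each image from the cycles: 0→4, 1→7, 2→8, 3→9, 4→5, 5→1, 6→3, 7→6, 8→2, 9→0.
So the one-line form is 4 7 8 9 5 1 3 6 2 0.

4 7 8 9 5 1 3 6 2 0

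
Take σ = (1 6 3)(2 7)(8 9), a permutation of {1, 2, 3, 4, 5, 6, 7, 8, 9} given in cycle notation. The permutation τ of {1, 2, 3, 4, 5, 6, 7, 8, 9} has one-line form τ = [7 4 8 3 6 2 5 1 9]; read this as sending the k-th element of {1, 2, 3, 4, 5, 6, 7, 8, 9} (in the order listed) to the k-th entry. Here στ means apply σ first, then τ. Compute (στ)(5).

First apply σ: σ(5) = 5, then τ(5) = 6. Thus (στ)(5) = 6.

6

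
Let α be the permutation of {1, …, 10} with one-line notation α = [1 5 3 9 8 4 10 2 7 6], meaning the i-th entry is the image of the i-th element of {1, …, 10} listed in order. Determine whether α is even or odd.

even

In disjoint-cycle form the cycle lengths are 5, 3, 1, 1.
A cycle is odd iff its length is even; α has 0 even-length cycles, so sgn(α) = (−1)^0 and α is even.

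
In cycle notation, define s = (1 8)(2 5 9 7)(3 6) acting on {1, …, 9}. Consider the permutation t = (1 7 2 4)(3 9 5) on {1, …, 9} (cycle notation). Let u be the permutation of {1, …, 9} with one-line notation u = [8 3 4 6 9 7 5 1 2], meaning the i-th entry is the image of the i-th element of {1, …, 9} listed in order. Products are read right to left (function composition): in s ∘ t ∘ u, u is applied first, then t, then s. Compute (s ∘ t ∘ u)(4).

Apply the permutations in order: u(4) = 6, then t(6) = 6, then s(6) = 3. So (s ∘ t ∘ u)(4) = 3.

3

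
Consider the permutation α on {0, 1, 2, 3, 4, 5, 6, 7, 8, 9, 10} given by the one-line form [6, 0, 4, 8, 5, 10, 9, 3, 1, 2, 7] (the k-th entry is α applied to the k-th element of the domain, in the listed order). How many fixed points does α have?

No element satisfies α(x) = x, so there are 0 fixed points.

0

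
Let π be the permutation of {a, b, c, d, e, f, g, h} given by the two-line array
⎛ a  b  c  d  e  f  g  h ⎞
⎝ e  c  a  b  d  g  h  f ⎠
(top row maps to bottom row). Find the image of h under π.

The entry below h in the array is f, so π(h) = f.

f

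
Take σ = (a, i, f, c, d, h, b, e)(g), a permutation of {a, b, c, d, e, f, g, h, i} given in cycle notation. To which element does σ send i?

i appears in (a, i, f, c, d, h, b, e); the next entry (wrapping around) is f.

f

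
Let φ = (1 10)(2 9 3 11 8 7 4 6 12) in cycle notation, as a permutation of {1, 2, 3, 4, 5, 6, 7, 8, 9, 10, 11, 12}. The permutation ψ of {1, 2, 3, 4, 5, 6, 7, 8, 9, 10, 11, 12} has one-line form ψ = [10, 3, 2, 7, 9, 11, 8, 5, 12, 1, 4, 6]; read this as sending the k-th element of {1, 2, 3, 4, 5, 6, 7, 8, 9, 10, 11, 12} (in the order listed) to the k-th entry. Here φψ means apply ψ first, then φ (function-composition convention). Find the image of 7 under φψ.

(φψ)(7) = φ(ψ(7)). ψ(7) = 8, then φ(8) = 7. So (φψ)(7) = 7.

7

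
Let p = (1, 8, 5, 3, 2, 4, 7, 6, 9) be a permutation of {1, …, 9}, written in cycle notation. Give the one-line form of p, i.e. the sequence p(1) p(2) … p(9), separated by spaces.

Reading each image from the cycles: 1↦8, 2↦4, 3↦2, 4↦7, 5↦3, 6↦9, 7↦6, 8↦5, 9↦1.
So the one-line form is 8 4 2 7 3 9 6 5 1.

8 4 2 7 3 9 6 5 1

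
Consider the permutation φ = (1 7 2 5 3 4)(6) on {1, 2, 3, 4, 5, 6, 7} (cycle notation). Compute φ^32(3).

1

3 lies in the 6-cycle (1 7 2 5 3 4).
Powers repeat with period 6 on this cycle, and 32 mod 6 = 2, so φ^32(3) = φ^2(3).
Stepping 2 places around the cycle: 3 → 4 → 1.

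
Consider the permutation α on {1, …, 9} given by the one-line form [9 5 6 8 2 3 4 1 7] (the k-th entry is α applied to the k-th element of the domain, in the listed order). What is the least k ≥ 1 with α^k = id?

The disjoint-cycle form of α has cycle lengths 5, 2, 2.
The order of α is the least common multiple of its cycle lengths: lcm(5, 2, 2) = 10.

10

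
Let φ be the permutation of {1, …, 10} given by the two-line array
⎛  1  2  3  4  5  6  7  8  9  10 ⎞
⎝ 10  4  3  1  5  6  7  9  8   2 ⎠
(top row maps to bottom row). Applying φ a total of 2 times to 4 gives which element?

10

Tracing 4 → 1 → … returns to 4 after 4 steps, so 4 lies in a 4-cycle (1, 10, 2, 4).
Stepping 2 places around the cycle: 4 → 1 → 10.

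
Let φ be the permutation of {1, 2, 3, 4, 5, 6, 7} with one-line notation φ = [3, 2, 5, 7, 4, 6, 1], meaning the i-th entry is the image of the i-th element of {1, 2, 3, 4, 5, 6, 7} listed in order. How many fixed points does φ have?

2

The fixed points (elements with φ(x) = x) are {2, 6}, so there are 2.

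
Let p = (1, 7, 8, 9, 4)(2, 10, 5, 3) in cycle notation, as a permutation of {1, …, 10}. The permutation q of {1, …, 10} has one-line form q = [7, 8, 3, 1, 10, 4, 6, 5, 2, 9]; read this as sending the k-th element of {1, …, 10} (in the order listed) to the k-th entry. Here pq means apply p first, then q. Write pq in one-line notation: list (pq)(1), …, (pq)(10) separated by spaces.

6 9 8 7 3 4 5 2 1 10

(pq)(x) = q(p(x)). Computing each image: q(p(1)) = q(7) = 6, q(p(2)) = q(10) = 9, q(p(3)) = q(2) = 8, q(p(4)) = q(1) = 7, q(p(5)) = q(3) = 3, q(p(6)) = q(6) = 4, q(p(7)) = q(8) = 5, q(p(8)) = q(9) = 2, q(p(9)) = q(4) = 1, q(p(10)) = q(5) = 10.
Hence pq = [6 9 8 7 3 4 5 2 1 10].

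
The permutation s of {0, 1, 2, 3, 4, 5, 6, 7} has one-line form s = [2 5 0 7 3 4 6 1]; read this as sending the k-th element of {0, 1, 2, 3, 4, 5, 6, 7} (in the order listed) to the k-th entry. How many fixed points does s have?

1

The fixed points (elements with s(x) = x) are {6}, so there is 1.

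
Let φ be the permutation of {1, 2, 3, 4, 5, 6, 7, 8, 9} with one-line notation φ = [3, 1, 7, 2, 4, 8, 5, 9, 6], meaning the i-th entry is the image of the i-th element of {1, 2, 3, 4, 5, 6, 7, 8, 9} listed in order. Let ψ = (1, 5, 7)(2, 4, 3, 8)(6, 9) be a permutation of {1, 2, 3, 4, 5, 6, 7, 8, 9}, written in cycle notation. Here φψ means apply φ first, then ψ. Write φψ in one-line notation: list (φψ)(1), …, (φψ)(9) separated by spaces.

For each element, apply φ then ψ: 1 → 3 → 8; 2 → 1 → 5; 3 → 7 → 1; 4 → 2 → 4; 5 → 4 → 3; 6 → 8 → 2; 7 → 5 → 7; 8 → 9 → 6; 9 → 6 → 9.
Collecting the images, φψ = [8 5 1 4 3 2 7 6 9].

8 5 1 4 3 2 7 6 9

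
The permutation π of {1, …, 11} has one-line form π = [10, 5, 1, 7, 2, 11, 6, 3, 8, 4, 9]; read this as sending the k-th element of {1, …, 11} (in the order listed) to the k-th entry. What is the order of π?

18

The disjoint-cycle form of π has cycle lengths 9, 2.
The order is lcm(9, 2) = 18.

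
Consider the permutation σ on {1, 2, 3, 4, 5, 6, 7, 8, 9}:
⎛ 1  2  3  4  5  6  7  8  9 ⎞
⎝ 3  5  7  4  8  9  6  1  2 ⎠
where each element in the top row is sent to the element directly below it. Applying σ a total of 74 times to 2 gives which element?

Tracing 2 → 5 → … returns to 2 after 8 steps, so 2 lies in an 8-cycle (1, 3, 7, 6, 9, 2, 5, 8).
Powers repeat with period 8 on this cycle, and 74 mod 8 = 2, so σ^74(2) = σ^2(2).
Advancing 2 steps from 2: 2 → 5 → 8.

8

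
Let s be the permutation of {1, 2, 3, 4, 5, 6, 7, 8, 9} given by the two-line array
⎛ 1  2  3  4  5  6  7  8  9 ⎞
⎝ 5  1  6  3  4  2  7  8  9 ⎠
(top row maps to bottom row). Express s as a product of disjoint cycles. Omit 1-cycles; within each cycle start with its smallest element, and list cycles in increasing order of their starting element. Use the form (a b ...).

(1 5 4 3 6 2)

Iterating s from 1 gives 1 → 5 → 4 → 3 → 6 → 2 → 1; that is the 6-cycle (1 5 4 3 6 2).
Continuing from each remaining unvisited element yields (1 5 4 3 6 2).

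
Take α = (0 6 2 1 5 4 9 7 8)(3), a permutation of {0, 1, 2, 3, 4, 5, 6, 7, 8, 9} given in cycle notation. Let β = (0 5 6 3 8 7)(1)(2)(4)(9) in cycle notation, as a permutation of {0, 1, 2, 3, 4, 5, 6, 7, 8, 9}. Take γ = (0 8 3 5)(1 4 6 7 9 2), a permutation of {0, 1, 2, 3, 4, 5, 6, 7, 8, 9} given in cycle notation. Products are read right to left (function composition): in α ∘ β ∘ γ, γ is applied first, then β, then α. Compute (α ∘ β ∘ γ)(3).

2

Chase 3: γ(3) = 5; β(5) = 6; α(6) = 2. Hence (α ∘ β ∘ γ)(3) = 2.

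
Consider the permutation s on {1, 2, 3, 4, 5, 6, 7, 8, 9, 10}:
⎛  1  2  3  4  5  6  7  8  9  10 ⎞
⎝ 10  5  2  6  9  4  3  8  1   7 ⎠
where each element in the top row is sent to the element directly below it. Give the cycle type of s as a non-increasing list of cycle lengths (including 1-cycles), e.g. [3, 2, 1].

[7, 2, 1]

The disjoint cycles are (1, 10, 7, 3, 2, 5, 9)(4, 6)(8), with lengths 7, 2, 1 in non-increasing order.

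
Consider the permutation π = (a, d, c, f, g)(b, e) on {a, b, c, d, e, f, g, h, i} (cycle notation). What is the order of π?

10

The cycle type of π is (5, 2, 1, 1).
Since disjoint cycles commute, ord(π) = lcm(5, 2) = 10.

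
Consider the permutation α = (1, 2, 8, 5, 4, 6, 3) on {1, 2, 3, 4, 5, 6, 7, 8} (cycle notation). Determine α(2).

In the cycle (1, 2, 8, 5, 4, 6, 3), 2 is followed by 8, so α(2) = 8.

8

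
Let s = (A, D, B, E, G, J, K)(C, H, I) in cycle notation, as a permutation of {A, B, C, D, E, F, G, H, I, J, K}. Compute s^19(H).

I

H lies in the 3-cycle (C, H, I).
Since the cycle has length 3, s^19 acts on it the same as s^1 (19 mod 3 = 1).
Advancing 1 step from H: H → I.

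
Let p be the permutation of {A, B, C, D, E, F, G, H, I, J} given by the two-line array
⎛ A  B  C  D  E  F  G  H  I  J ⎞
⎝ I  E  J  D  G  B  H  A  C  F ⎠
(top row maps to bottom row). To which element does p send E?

The entry below E in the array is G, so p(E) = G.

G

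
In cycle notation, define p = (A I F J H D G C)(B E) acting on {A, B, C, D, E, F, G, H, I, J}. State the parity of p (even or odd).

The cycle lengths are 8, 2.
A cycle is odd iff its length is even; p has 2 even-length cycles, so sgn(p) = (−1)^2 and p is even.

even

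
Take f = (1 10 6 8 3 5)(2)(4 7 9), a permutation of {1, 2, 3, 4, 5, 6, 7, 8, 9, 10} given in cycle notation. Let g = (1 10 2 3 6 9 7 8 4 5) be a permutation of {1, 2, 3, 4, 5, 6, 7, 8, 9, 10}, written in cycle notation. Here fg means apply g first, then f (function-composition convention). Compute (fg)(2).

5

First apply g: g(2) = 3, then f(3) = 5. Thus (fg)(2) = 5.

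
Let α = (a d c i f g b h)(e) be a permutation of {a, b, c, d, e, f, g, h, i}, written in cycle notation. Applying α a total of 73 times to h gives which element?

a

h lies in the 8-cycle (a d c i f g b h).
Since the cycle has length 8, α^73 acts on it the same as α^1 (73 mod 8 = 1).
Stepping 1 place around the cycle: h → a.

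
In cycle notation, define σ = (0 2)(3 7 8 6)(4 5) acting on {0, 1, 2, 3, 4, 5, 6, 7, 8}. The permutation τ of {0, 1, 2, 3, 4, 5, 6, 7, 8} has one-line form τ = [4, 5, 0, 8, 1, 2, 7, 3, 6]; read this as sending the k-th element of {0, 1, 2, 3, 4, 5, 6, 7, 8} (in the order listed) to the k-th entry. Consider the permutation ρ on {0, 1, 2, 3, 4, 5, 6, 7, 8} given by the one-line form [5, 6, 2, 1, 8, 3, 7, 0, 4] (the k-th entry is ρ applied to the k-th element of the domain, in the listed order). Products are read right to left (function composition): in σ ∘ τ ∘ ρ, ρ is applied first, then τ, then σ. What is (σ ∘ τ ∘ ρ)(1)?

8

(σ ∘ τ ∘ ρ)(1) = σ(τ(ρ(1))). ρ(1) = 6, then τ(6) = 7, then σ(7) = 8, so the result is 8.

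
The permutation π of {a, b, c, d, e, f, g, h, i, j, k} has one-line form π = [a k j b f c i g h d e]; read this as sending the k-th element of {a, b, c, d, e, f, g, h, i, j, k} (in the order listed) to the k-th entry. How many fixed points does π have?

1

The fixed points (elements with π(x) = x) are {a}, so there is 1.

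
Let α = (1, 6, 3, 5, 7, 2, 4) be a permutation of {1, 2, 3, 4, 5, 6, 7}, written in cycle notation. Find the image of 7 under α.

2

Within (1, 6, 3, 5, 7, 2, 4), 7 ↦ 2.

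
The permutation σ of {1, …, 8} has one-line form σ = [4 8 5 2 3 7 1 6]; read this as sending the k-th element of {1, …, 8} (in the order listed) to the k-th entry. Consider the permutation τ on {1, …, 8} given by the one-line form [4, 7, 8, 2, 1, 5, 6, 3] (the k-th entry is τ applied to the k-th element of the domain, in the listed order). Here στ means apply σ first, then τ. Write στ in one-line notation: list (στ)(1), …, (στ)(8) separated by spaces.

2 3 1 7 8 6 4 5

For each element, apply σ then τ: 1 → 4 → 2; 2 → 8 → 3; 3 → 5 → 1; 4 → 2 → 7; 5 → 3 → 8; 6 → 7 → 6; 7 → 1 → 4; 8 → 6 → 5.
So στ in one-line form is 2 3 1 7 8 6 4 5.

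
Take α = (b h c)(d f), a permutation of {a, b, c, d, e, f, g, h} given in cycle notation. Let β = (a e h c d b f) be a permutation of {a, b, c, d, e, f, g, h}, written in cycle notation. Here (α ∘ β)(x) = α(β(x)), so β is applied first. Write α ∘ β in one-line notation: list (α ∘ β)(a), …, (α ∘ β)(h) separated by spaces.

e d f h c a g b

(α ∘ β)(x) = α(β(x)). Computing each image: α(β(a)) = α(e) = e, α(β(b)) = α(f) = d, α(β(c)) = α(d) = f, α(β(d)) = α(b) = h, α(β(e)) = α(h) = c, α(β(f)) = α(a) = a, α(β(g)) = α(g) = g, α(β(h)) = α(c) = b.
Hence α ∘ β = [e d f h c a g b].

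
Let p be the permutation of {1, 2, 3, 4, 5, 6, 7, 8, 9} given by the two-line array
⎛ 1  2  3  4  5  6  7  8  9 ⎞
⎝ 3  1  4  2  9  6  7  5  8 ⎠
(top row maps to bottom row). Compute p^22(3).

2

Tracing 3 → 4 → … returns to 3 after 4 steps, so 3 lies in a 4-cycle (1, 3, 4, 2).
Powers repeat with period 4 on this cycle, and 22 mod 4 = 2, so p^22(3) = p^2(3).
Advancing 2 steps from 3: 3 → 4 → 2.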